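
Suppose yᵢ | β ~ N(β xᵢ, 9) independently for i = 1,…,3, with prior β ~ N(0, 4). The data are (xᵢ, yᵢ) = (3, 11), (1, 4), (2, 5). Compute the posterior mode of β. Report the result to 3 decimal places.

β̂_MAP = 2.892

log p(β | y) = −Σ(yᵢ − βxᵢ)²/(2·9) − β²/(2·4) + const.
Setting the derivative to zero: Σxᵢ(yᵢ − βxᵢ)/9 − β/4 = 0, so β = Σxᵢyᵢ / (Σxᵢ² + σ²/τ²).
Σxᵢyᵢ = 3·11 + 1·4 + 2·5 = 47; Σxᵢ² = 14; σ²/τ² = 2.25.
β̂_MAP = 47 / (14 + 2.25) = 47/16.25 ≈ 2.892.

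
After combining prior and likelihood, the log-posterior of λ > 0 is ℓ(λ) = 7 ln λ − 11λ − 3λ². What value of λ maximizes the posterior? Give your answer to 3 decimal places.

ℓ'(λ) = 7/λ − 11 − 6λ. Setting this to zero and multiplying by λ: 6λ² + 11λ − 7 = 0.
λ = (−11 + √(11² + 4·6·7)) / (2·6) = (−11 + √289) / 12 = (−11 + 17)/12 = 1/2.
ℓ''(λ) = −7/λ² − 6 < 0, confirming a maximum.

λ̂_MAP = 0.500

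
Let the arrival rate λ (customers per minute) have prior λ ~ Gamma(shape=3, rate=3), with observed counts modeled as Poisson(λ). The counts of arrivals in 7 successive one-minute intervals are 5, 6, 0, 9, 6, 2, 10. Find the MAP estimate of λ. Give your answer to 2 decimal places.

Σxᵢ = 5+6+0+9+6+2+10 = 38, with n = 7.
Posterior ∝ λ^2e^(−3λ) · λ^38e^(−7λ) = λ^40e^(−10λ), i.e. Gamma(shape=41, rate=10).
The mode of a Gamma(a, b) with a ≥ 1 (shape–rate) is (a−1)/b = 40/10 ≈ 4.00.

λ̂_MAP = 4.00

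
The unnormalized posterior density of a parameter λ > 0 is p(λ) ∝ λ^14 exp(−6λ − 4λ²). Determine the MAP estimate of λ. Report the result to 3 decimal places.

ℓ'(λ) = 14/λ − 6 − 8λ. Setting this to zero and multiplying by λ: 8λ² + 6λ − 14 = 0.
λ = (−6 + √(6² + 4·8·14)) / (2·8) = (−6 + √484) / 16 = (−6 + 22)/16 = 1.
ℓ''(λ) = −14/λ² − 8 < 0, confirming a maximum.

λ̂_MAP = 1.000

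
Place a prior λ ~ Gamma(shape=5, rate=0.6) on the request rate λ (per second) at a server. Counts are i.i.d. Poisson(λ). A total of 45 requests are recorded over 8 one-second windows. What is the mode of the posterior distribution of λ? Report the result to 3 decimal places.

λ̂_MAP = 5.698

Σxᵢ = 45, n = 8.
Posterior ∝ λ^4e^(−0.6λ) · λ^45e^(−8λ) = λ^49e^(−8.6λ), i.e. Gamma(shape=50, rate=8.6).
The mode of a Gamma(a, b) with a ≥ 1 (shape–rate) is (a−1)/b = 49/8.6 ≈ 5.698.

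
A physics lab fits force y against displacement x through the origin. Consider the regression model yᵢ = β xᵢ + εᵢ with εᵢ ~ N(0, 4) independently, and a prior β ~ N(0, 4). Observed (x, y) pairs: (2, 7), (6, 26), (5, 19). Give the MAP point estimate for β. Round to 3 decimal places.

log p(β | y) = −Σ(yᵢ − βxᵢ)²/(2·4) − β²/(2·4) + const.
Setting the derivative to zero: Σxᵢ(yᵢ − βxᵢ)/4 − β/4 = 0, so β = Σxᵢyᵢ / (Σxᵢ² + σ²/τ²).
Σxᵢyᵢ = 2·7 + 6·26 + 5·19 = 265; Σxᵢ² = 65; σ²/τ² = 1.
β̂_MAP = 265 / (65 + 1) = 265/66 ≈ 4.015.

β̂_MAP = 4.015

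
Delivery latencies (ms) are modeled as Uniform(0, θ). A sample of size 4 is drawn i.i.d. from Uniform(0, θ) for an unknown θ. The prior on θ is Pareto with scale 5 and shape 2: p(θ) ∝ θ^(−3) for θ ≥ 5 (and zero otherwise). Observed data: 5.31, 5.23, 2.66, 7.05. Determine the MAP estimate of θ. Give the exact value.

θ̂_MAP = 7.05

The Uniform(0, θ) likelihood is θ^(−n) for θ ≥ max(xᵢ), zero otherwise. Here max(xᵢ) = 7.05.
Posterior ∝ θ^(−3) · θ^(−4) = θ^(−7) on θ ≥ max(5, 7.05) = 7.05.
This density is strictly decreasing in θ, so the posterior mode lies at the lower boundary of the support.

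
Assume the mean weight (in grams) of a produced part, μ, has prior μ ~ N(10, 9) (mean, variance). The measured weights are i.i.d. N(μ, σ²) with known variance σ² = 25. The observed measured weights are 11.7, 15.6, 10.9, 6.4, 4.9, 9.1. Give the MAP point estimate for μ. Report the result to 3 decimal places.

n = 6; x̄ = (11.7 + 15.6 + 10.9 + 6.4 + 4.9 + 9.1)/6 = 58.6/6 = 293/30 ≈ 9.7667.
For a Normal prior and Normal likelihood with known variance, the posterior is Normal; its mode equals its mean, the precision-weighted average.
Prior precision 1/σ₀² = 1/9; data precision n/σ² = 6/25 = 0.24.
μ̂ = ((1/9)·10 + 0.24·(293/30)) / (1/9 + 0.24) = (3887/1125)/(79/225) = 3887/395 ≈ 9.841.

μ̂_MAP = 9.841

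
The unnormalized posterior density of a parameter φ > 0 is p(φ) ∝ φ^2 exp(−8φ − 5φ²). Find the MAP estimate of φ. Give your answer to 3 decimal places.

ℓ'(φ) = 2/φ − 8 − 10φ. Setting this to zero and multiplying by φ: 10φ² + 8φ − 2 = 0.
φ = (−8 + √(8² + 4·10·2)) / (2·10) = (−8 + √144) / 20 = (−8 + 12)/20 = 1/5.
ℓ''(φ) = −2/φ² − 10 < 0, confirming a maximum.

φ̂_MAP = 0.200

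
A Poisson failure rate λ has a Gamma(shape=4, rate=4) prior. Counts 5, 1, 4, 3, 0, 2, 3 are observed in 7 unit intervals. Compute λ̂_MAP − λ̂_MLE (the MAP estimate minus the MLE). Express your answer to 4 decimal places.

MAP − MLE = -0.6623

Σxᵢ = 18. Posterior is Gamma(22, 11); MAP = (22−1)/11 = 21/11 ≈ 1.90909.
MLE = x̄ = 18/7 ≈ 2.57143.
Difference = 21/11 − 18/7 = -51/77 ≈ -0.6623.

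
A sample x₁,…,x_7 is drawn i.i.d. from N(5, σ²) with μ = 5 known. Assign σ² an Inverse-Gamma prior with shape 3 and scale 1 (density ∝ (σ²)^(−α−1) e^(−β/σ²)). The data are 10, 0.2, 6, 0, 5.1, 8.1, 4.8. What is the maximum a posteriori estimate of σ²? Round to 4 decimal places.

Sum of squared deviations about the known mean: SS = (10−5)² + (0.2−5)² + (6−5)² + (0−5)² + (5.1−5)² + (8.1−5)² + (4.8−5)² = 83.7.
The Normal likelihood contributes (σ²)^(−n/2) exp(−SS/(2σ²)), so the posterior is Inverse-Gamma(α + n/2, β + SS/2) = Inverse-Gamma(6.5, 42.85).
The mode of Inverse-Gamma(a, b) is b/(a+1) = 42.85/7.5 ≈ 5.7133.

σ̂²_MAP = 5.7133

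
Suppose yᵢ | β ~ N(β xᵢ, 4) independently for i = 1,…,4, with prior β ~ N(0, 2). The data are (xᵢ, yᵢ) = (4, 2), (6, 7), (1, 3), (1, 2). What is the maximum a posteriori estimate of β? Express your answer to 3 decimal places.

β̂_MAP = 0.982

log p(β | y) = −Σ(yᵢ − βxᵢ)²/(2·4) − β²/(2·2) + const.
Setting the derivative to zero: Σxᵢ(yᵢ − βxᵢ)/4 − β/2 = 0, so β = Σxᵢyᵢ / (Σxᵢ² + σ²/τ²).
Σxᵢyᵢ = 4·2 + 6·7 + 1·3 + 1·2 = 55; Σxᵢ² = 54; σ²/τ² = 2.
β̂_MAP = 55 / (54 + 2) = 55/56 ≈ 0.982.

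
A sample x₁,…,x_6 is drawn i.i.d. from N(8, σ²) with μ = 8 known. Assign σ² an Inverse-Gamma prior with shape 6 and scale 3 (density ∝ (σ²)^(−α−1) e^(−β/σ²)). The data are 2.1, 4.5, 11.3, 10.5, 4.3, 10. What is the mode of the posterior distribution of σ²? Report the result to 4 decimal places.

σ̂²_MAP = 4.3945

Sum of squared deviations about the known mean: SS = (2.1−8)² + (4.5−8)² + (11.3−8)² + (10.5−8)² + (4.3−8)² + (10−8)² = 81.89.
The Normal likelihood contributes (σ²)^(−n/2) exp(−SS/(2σ²)), so the posterior is Inverse-Gamma(α + n/2, β + SS/2) = Inverse-Gamma(9, 43.945).
The mode of Inverse-Gamma(a, b) is b/(a+1) = 43.945/10 ≈ 4.3945.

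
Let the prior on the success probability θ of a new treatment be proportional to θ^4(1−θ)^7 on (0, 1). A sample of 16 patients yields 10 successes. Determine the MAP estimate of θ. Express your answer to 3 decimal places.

The prior density ∝ θ^4(1−θ)^7 is the kernel of Beta(5, 8).
Data: 10 successes in 16 trials. The binomial likelihood contributes θ^10(1−θ)^6, so the posterior is Beta(5+10, 8+6) = Beta(15, 14).
For Beta(a, b) with a, b > 1 the mode is (a−1)/(a+b−2) = 14/27 ≈ 0.519.

θ̂_MAP = 0.519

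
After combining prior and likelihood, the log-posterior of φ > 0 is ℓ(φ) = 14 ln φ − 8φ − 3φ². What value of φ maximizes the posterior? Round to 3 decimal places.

φ̂_MAP = 1.000

ℓ'(φ) = 14/φ − 8 − 6φ. Setting this to zero and multiplying by φ: 6φ² + 8φ − 14 = 0.
φ = (−8 + √(8² + 4·6·14)) / (2·6) = (−8 + √400) / 12 = (−8 + 20)/12 = 1.
ℓ''(φ) = −14/φ² − 6 < 0, confirming a maximum.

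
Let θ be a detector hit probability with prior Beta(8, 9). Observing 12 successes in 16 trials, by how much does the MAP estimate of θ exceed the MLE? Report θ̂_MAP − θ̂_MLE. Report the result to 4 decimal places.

Posterior is Beta(20, 13); MAP = (20−1)/(33−2) = 19/31 ≈ 0.61290.
MLE ignores the prior: θ̂_MLE = k/n = 12/16 ≈ 0.75000.
Difference = 19/31 − 12/16 = -17/124 ≈ -0.1371.

MAP − MLE = -0.1371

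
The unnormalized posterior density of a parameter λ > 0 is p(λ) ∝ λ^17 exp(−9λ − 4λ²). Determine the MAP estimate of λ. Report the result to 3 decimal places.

λ̂_MAP = 1.000

ℓ'(λ) = 17/λ − 9 − 8λ. Setting this to zero and multiplying by λ: 8λ² + 9λ − 17 = 0.
λ = (−9 + √(9² + 4·8·17)) / (2·8) = (−9 + √625) / 16 = (−9 + 25)/16 = 1.
ℓ''(λ) = −17/λ² − 8 < 0, confirming a maximum.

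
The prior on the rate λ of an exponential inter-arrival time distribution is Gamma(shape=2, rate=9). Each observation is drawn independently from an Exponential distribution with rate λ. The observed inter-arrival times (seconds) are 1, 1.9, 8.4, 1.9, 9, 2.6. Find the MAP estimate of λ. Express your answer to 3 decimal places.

λ̂_MAP = 0.207

The Exponential(rate=λ) likelihood is ∝ λ^n e^(−λΣtᵢ). Here n = 6 and Σtᵢ = 1 + 1.9 + 8.4 + 1.9 + 9 + 2.6 = 24.8.
Posterior ∝ λe^(−9λ) · λ^6e^(−24.8λ) = λ^7e^(−33.8λ), i.e. Gamma(8, 33.8).
Mode = (a−1)/b = 7/33.8 ≈ 0.207.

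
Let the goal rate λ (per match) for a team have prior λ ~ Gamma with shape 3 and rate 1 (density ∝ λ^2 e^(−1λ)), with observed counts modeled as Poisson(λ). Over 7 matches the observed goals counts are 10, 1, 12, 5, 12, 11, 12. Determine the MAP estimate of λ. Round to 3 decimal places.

λ̂_MAP = 8.125

Σxᵢ = 10+1+12+5+12+11+12 = 63, with n = 7.
Posterior ∝ λ^2e^(−1λ) · λ^63e^(−7λ) = λ^65e^(−8λ), i.e. Gamma(shape=66, rate=8).
The mode of a Gamma(a, b) with a ≥ 1 (shape–rate) is (a−1)/b = 65/8 ≈ 8.125.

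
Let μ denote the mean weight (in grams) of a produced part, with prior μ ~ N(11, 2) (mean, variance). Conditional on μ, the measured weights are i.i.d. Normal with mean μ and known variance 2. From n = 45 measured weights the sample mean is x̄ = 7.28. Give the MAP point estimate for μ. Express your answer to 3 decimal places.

μ̂_MAP = 7.361

n = 45, x̄ = 7.28.
For a Normal prior and Normal likelihood with known variance, the posterior is Normal; its mode equals its mean, the precision-weighted average.
Prior precision 1/σ₀² = 1/2 = 0.5; data precision n/σ² = 45/2 = 22.5.
μ̂ = (0.5·11 + 22.5·7.28) / (0.5 + 22.5) = 169.3/23 = 1693/230 ≈ 7.361.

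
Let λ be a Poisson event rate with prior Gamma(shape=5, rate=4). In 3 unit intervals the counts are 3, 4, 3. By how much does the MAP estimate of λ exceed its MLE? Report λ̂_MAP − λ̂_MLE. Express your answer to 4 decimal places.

MAP − MLE = -1.3333

Σxᵢ = 10. Posterior is Gamma(15, 7); MAP = (15−1)/7 = 14/7 ≈ 2.00000.
MLE = x̄ = 10/3 ≈ 3.33333.
Difference = 14/7 − 10/3 = -4/3 ≈ -1.3333.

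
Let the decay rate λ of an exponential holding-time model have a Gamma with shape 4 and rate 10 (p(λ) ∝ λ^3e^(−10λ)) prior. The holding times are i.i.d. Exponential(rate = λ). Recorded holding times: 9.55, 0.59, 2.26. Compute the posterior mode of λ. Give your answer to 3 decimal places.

The Exponential(rate=λ) likelihood is ∝ λ^n e^(−λΣtᵢ). Here n = 3 and Σtᵢ = 9.55 + 0.59 + 2.26 = 12.40.
Posterior ∝ λ^3e^(−10λ) · λ^3e^(−12.40λ) = λ^6e^(−22.40λ), i.e. Gamma(7, 22.40).
Mode = (a−1)/b = 6/22.40 ≈ 0.268.

λ̂_MAP = 0.268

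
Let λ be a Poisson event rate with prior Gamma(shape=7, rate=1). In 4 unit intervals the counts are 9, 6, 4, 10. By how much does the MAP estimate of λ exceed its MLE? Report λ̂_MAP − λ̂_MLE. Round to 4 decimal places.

MAP − MLE = -0.2500

Σxᵢ = 29. Posterior is Gamma(36, 5); MAP = (36−1)/5 = 35/5 ≈ 7.00000.
MLE = x̄ = 29/4 ≈ 7.25000.
Difference = 35/5 − 29/4 = -1/4 ≈ -0.2500.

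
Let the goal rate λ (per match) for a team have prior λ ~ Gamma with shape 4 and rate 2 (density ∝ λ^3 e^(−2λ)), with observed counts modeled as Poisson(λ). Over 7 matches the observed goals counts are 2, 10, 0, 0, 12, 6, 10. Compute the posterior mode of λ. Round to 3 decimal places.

λ̂_MAP = 4.778

Σxᵢ = 2+10+0+0+12+6+10 = 40, with n = 7.
Posterior ∝ λ^3e^(−2λ) · λ^40e^(−7λ) = λ^43e^(−9λ), i.e. Gamma(shape=44, rate=9).
The mode of a Gamma(a, b) with a ≥ 1 (shape–rate) is (a−1)/b = 43/9 ≈ 4.778.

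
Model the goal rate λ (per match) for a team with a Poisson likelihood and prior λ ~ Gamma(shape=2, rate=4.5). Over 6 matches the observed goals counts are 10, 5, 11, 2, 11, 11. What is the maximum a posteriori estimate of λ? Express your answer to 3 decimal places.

Σxᵢ = 10+5+11+2+11+11 = 50, with n = 6.
Posterior ∝ λe^(−4.5λ) · λ^50e^(−6λ) = λ^51e^(−10.5λ), i.e. Gamma(shape=52, rate=10.5).
The mode of a Gamma(a, b) with a ≥ 1 (shape–rate) is (a−1)/b = 51/10.5 ≈ 4.857.

λ̂_MAP = 4.857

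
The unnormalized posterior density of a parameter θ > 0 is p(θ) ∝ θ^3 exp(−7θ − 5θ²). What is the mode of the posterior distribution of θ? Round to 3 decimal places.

θ̂_MAP = 0.300

ℓ'(θ) = 3/θ − 7 − 10θ. Setting this to zero and multiplying by θ: 10θ² + 7θ − 3 = 0.
θ = (−7 + √(7² + 4·10·3)) / (2·10) = (−7 + √169) / 20 = (−7 + 13)/20 = 3/10.
ℓ''(θ) = −3/θ² − 10 < 0, confirming a maximum.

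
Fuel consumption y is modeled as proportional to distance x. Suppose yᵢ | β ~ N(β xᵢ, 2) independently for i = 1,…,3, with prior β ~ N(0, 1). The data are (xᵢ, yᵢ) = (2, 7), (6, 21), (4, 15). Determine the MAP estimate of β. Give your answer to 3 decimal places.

log p(β | y) = −Σ(yᵢ − βxᵢ)²/(2·2) − β²/(2·1) + const.
Setting the derivative to zero: Σxᵢ(yᵢ − βxᵢ)/2 − β/1 = 0, so β = Σxᵢyᵢ / (Σxᵢ² + σ²/τ²).
Σxᵢyᵢ = 2·7 + 6·21 + 4·15 = 200; Σxᵢ² = 56; σ²/τ² = 2.
β̂_MAP = 200 / (56 + 2) = 200/58 ≈ 3.448.

β̂_MAP = 3.448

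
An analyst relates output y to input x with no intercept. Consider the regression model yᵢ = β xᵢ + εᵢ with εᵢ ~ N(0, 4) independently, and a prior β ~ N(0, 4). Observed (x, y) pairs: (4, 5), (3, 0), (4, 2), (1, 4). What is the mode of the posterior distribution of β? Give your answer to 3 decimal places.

β̂_MAP = 0.744

log p(β | y) = −Σ(yᵢ − βxᵢ)²/(2·4) − β²/(2·4) + const.
Setting the derivative to zero: Σxᵢ(yᵢ − βxᵢ)/4 − β/4 = 0, so β = Σxᵢyᵢ / (Σxᵢ² + σ²/τ²).
Σxᵢyᵢ = 4·5 + 3·0 + 4·2 + 1·4 = 32; Σxᵢ² = 42; σ²/τ² = 1.
β̂_MAP = 32 / (42 + 1) = 32/43 ≈ 0.744.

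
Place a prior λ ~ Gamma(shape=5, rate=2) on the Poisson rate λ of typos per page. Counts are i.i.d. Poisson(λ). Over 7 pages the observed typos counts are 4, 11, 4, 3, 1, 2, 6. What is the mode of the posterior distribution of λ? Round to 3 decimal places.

Σxᵢ = 4+11+4+3+1+2+6 = 31, with n = 7.
Posterior ∝ λ^4e^(−2λ) · λ^31e^(−7λ) = λ^35e^(−9λ), i.e. Gamma(shape=36, rate=9).
The mode of a Gamma(a, b) with a ≥ 1 (shape–rate) is (a−1)/b = 35/9 ≈ 3.889.

λ̂_MAP = 3.889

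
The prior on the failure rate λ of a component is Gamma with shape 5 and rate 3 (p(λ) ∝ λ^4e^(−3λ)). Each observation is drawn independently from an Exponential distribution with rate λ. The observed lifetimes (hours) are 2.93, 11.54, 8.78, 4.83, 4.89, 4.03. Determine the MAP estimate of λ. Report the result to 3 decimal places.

The Exponential(rate=λ) likelihood is ∝ λ^n e^(−λΣtᵢ). Here n = 6 and Σtᵢ = 2.93 + 11.54 + 8.78 + 4.83 + 4.89 + 4.03 = 37.
Posterior ∝ λ^4e^(−3λ) · λ^6e^(−37λ) = λ^10e^(−40λ), i.e. Gamma(11, 40).
Mode = (a−1)/b = 10/40 ≈ 0.250.

λ̂_MAP = 0.250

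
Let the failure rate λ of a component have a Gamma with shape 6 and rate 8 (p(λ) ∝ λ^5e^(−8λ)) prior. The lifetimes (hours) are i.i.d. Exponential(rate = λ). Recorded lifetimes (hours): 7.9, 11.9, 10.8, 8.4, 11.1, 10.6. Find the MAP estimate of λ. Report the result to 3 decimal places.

λ̂_MAP = 0.160

The Exponential(rate=λ) likelihood is ∝ λ^n e^(−λΣtᵢ). Here n = 6 and Σtᵢ = 7.9 + 11.9 + 10.8 + 8.4 + 11.1 + 10.6 = 60.7.
Posterior ∝ λ^5e^(−8λ) · λ^6e^(−60.7λ) = λ^11e^(−68.7λ), i.e. Gamma(12, 68.7).
Mode = (a−1)/b = 11/68.7 ≈ 0.160.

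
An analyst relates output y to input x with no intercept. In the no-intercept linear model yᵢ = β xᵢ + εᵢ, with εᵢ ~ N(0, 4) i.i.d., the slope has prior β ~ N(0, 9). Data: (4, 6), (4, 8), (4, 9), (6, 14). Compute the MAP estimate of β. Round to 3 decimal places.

log p(β | y) = −Σ(yᵢ − βxᵢ)²/(2·4) − β²/(2·9) + const.
Setting the derivative to zero: Σxᵢ(yᵢ − βxᵢ)/4 − β/9 = 0, so β = Σxᵢyᵢ / (Σxᵢ² + σ²/τ²).
Σxᵢyᵢ = 4·6 + 4·8 + 4·9 + 6·14 = 176; Σxᵢ² = 84; σ²/τ² = 4/9.
β̂_MAP = 176 / (84 + 4/9) = 176/(760/9) = 198/95 ≈ 2.084.

β̂_MAP = 2.084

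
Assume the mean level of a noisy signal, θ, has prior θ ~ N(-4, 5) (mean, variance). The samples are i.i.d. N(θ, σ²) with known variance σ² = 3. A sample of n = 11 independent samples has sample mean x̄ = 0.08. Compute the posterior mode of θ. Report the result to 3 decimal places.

θ̂_MAP = -0.131

n = 11, x̄ = 0.08.
For a Normal prior and Normal likelihood with known variance, the posterior is Normal; its mode equals its mean, the precision-weighted average.
Prior precision 1/σ₀² = 1/5 = 0.2; data precision n/σ² = 11/3.
θ̂ = (0.2·(-4) + (11/3)·0.08) / (0.2 + 11/3) = (-38/75)/(58/15) = -19/145 ≈ -0.131.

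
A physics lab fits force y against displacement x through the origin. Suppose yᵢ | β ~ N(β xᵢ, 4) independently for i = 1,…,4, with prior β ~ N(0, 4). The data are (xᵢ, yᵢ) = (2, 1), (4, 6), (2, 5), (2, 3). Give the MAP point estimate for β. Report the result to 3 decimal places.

log p(β | y) = −Σ(yᵢ − βxᵢ)²/(2·4) − β²/(2·4) + const.
Setting the derivative to zero: Σxᵢ(yᵢ − βxᵢ)/4 − β/4 = 0, so β = Σxᵢyᵢ / (Σxᵢ² + σ²/τ²).
Σxᵢyᵢ = 2·1 + 4·6 + 2·5 + 2·3 = 42; Σxᵢ² = 28; σ²/τ² = 1.
β̂_MAP = 42 / (28 + 1) = 42/29 ≈ 1.448.

β̂_MAP = 1.448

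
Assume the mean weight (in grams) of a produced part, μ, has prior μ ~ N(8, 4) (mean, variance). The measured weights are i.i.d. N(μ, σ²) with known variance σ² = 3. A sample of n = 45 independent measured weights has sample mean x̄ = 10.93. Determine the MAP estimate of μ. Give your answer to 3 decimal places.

n = 45, x̄ = 10.93.
For a Normal prior and Normal likelihood with known variance, the posterior is Normal; its mode equals its mean, the precision-weighted average.
Prior precision 1/σ₀² = 1/4 = 0.25; data precision n/σ² = 45/3 = 15.
μ̂ = (0.25·8 + 15·10.93) / (0.25 + 15) = 165.95/15.25 = 3319/305 ≈ 10.882.

μ̂_MAP = 10.882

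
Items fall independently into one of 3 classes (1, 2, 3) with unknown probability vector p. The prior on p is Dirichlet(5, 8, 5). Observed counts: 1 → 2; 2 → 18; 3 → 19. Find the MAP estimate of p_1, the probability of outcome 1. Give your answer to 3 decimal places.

MAP estimate: 0.111

The posterior is Dirichlet(αᵢ + nᵢ) = Dirichlet(7, 26, 24).
For a Dirichlet(a₁,…,a_K) with all aᵢ > 1, the mode has j-th component (aⱼ − 1)/(Σaᵢ − K).
Here Σaᵢ = 57 and K = 3, so p_1 = (7 − 1)/(57 − 3) = 6/54 ≈ 0.111.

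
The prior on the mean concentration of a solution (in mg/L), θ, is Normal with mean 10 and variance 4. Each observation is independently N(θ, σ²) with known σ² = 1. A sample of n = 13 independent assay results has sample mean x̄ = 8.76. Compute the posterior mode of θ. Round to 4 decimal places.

n = 13, x̄ = 8.76.
For a Normal prior and Normal likelihood with known variance, the posterior is Normal; its mode equals its mean, the precision-weighted average.
Prior precision 1/σ₀² = 1/4 = 0.25; data precision n/σ² = 13/1 = 13.
θ̂ = (0.25·10 + 13·8.76) / (0.25 + 13) = 116.38/13.25 = 11638/1325 ≈ 8.7834.

θ̂_MAP = 8.7834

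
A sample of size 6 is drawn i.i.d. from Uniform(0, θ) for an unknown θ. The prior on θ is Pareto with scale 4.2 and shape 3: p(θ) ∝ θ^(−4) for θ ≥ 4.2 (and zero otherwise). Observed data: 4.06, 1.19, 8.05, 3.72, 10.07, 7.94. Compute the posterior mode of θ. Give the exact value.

θ̂_MAP = 10.07

The Uniform(0, θ) likelihood is θ^(−n) for θ ≥ max(xᵢ), zero otherwise. Here max(xᵢ) = 10.07.
Posterior ∝ θ^(−4) · θ^(−6) = θ^(−10) on θ ≥ max(4.2, 10.07) = 10.07.
This density is strictly decreasing in θ, so the posterior mode lies at the lower boundary of the support.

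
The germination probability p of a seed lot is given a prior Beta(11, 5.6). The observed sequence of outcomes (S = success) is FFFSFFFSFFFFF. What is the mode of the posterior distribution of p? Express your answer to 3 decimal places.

p̂_MAP = 0.435

Prior: Beta(11, 5.6).
Data: 2 successes in 13 trials (from the sequence). The binomial likelihood contributes p^2(1−p)^11, so the posterior is Beta(11+2, 5.6+11) = Beta(13, 16.6).
For Beta(a, b) with a, b > 1 the mode is (a−1)/(a+b−2) = 12/27.6 ≈ 0.435.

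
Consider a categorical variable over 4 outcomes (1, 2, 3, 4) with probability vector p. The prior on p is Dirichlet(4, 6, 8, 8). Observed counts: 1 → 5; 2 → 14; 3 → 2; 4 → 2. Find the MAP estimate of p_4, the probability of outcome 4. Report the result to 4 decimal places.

The posterior is Dirichlet(αᵢ + nᵢ) = Dirichlet(9, 20, 10, 10).
For a Dirichlet(a₁,…,a_K) with all aᵢ > 1, the mode has j-th component (aⱼ − 1)/(Σaᵢ − K).
Here Σaᵢ = 49 and K = 4, so p_4 = (10 − 1)/(49 − 4) = 9/45 ≈ 0.2000.

MAP estimate: 0.2000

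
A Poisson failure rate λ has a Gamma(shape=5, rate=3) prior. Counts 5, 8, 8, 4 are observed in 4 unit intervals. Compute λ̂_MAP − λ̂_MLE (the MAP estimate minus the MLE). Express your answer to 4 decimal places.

MAP − MLE = -2.1071

Σxᵢ = 25. Posterior is Gamma(30, 7); MAP = (30−1)/7 = 29/7 ≈ 4.14286.
MLE = x̄ = 25/4 ≈ 6.25000.
Difference = 29/7 − 25/4 = -59/28 ≈ -2.1071.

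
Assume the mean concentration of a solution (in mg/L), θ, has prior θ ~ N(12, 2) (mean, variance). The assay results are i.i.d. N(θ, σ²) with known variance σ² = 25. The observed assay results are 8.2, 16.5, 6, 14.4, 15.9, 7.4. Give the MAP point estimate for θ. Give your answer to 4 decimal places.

θ̂_MAP = 11.8054

n = 6; x̄ = (8.2 + 16.5 + 6 + 14.4 + 15.9 + 7.4)/6 = 68.4/6 = 11.4.
For a Normal prior and Normal likelihood with known variance, the posterior is Normal; its mode equals its mean, the precision-weighted average.
Prior precision 1/σ₀² = 1/2 = 0.5; data precision n/σ² = 6/25 = 0.24.
θ̂ = (0.5·12 + 0.24·11.4) / (0.5 + 0.24) = 8.736/0.74 = 2184/185 ≈ 11.8054.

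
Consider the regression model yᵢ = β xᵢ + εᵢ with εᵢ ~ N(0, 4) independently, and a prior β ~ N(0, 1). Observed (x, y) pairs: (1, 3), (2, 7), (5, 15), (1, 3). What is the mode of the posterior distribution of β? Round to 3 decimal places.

log p(β | y) = −Σ(yᵢ − βxᵢ)²/(2·4) − β²/(2·1) + const.
Setting the derivative to zero: Σxᵢ(yᵢ − βxᵢ)/4 − β/1 = 0, so β = Σxᵢyᵢ / (Σxᵢ² + σ²/τ²).
Σxᵢyᵢ = 1·3 + 2·7 + 5·15 + 1·3 = 95; Σxᵢ² = 31; σ²/τ² = 4.
β̂_MAP = 95 / (31 + 4) = 95/35 ≈ 2.714.

β̂_MAP = 2.714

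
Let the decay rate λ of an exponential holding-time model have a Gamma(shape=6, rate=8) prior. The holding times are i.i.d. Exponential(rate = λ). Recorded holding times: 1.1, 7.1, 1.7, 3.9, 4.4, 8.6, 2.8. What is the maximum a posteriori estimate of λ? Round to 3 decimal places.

The Exponential(rate=λ) likelihood is ∝ λ^n e^(−λΣtᵢ). Here n = 7 and Σtᵢ = 1.1 + 7.1 + 1.7 + 3.9 + 4.4 + 8.6 + 2.8 = 29.6.
Posterior ∝ λ^5e^(−8λ) · λ^7e^(−29.6λ) = λ^12e^(−37.6λ), i.e. Gamma(13, 37.6).
Mode = (a−1)/b = 12/37.6 ≈ 0.319.

λ̂_MAP = 0.319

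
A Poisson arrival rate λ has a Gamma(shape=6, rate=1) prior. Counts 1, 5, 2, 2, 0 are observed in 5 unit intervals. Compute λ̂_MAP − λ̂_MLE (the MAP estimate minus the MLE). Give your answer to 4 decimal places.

MAP − MLE = 0.5000

Σxᵢ = 10. Posterior is Gamma(16, 6); MAP = (16−1)/6 = 15/6 ≈ 2.50000.
MLE = x̄ = 10/5 ≈ 2.00000.
Difference = 15/6 − 10/5 = 1/2 ≈ 0.5000.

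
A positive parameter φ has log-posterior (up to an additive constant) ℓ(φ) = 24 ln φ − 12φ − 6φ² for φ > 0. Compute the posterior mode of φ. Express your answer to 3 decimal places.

ℓ'(φ) = 24/φ − 12 − 12φ. Setting this to zero and multiplying by φ: 12φ² + 12φ − 24 = 0.
φ = (−12 + √(12² + 4·12·24)) / (2·12) = (−12 + √1296) / 24 = (−12 + 36)/24 = 1.
ℓ''(φ) = −24/φ² − 12 < 0, confirming a maximum.

φ̂_MAP = 1.000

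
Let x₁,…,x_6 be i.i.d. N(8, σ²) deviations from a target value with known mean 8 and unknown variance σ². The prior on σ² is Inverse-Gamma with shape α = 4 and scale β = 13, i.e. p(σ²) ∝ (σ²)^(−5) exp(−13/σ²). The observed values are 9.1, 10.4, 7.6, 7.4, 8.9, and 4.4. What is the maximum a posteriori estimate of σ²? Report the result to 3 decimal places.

Sum of squared deviations about the known mean: SS = (9.1−8)² + (10.4−8)² + (7.6−8)² + (7.4−8)² + (8.9−8)² + (4.4−8)² = 21.26.
The Normal likelihood contributes (σ²)^(−n/2) exp(−SS/(2σ²)), so the posterior is Inverse-Gamma(α + n/2, β + SS/2) = Inverse-Gamma(7, 23.63).
The mode of Inverse-Gamma(a, b) is b/(a+1) = 23.63/8 ≈ 2.954.

σ̂²_MAP = 2.954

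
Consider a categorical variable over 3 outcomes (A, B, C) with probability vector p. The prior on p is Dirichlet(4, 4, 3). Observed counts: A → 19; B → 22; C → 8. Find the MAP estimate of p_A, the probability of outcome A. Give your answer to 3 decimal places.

The posterior is Dirichlet(αᵢ + nᵢ) = Dirichlet(23, 26, 11).
For a Dirichlet(a₁,…,a_K) with all aᵢ > 1, the mode has j-th component (aⱼ − 1)/(Σaᵢ − K).
Here Σaᵢ = 60 and K = 3, so p_A = (23 − 1)/(60 − 3) = 22/57 ≈ 0.386.

MAP estimate of p_A = 0.386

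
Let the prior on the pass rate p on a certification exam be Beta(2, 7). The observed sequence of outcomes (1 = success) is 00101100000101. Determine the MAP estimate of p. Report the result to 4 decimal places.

Prior: Beta(2, 7).
Data: 5 successes in 14 trials (from the sequence). The binomial likelihood contributes p^5(1−p)^9, so the posterior is Beta(2+5, 7+9) = Beta(7, 16).
For Beta(a, b) with a, b > 1 the mode is (a−1)/(a+b−2) = 6/21 ≈ 0.2857.

p̂_MAP = 0.2857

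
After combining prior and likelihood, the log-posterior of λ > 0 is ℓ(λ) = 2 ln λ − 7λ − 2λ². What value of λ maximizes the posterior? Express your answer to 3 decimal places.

λ̂_MAP = 0.250

ℓ'(λ) = 2/λ − 7 − 4λ. Setting this to zero and multiplying by λ: 4λ² + 7λ − 2 = 0.
λ = (−7 + √(7² + 4·4·2)) / (2·4) = (−7 + √81) / 8 = (−7 + 9)/8 = 1/4.
ℓ''(λ) = −2/λ² − 4 < 0, confirming a maximum.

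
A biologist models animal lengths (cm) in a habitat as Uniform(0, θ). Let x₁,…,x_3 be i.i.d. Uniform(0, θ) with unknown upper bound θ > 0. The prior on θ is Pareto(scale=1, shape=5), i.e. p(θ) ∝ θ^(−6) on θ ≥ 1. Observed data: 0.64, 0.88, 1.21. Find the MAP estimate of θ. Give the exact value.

θ̂_MAP = 1.21

The Uniform(0, θ) likelihood is θ^(−n) for θ ≥ max(xᵢ), zero otherwise. Here max(xᵢ) = 1.21.
Posterior ∝ θ^(−6) · θ^(−3) = θ^(−9) on θ ≥ max(1, 1.21) = 1.21.
This density is strictly decreasing in θ, so the posterior mode lies at the lower boundary of the support.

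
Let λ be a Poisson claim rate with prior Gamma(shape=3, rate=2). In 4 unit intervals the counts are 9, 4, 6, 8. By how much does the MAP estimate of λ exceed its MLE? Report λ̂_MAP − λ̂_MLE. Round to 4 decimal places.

MAP − MLE = -1.9167

Σxᵢ = 27. Posterior is Gamma(30, 6); MAP = (30−1)/6 = 29/6 ≈ 4.83333.
MLE = x̄ = 27/4 ≈ 6.75000.
Difference = 29/6 − 27/4 = -23/12 ≈ -1.9167.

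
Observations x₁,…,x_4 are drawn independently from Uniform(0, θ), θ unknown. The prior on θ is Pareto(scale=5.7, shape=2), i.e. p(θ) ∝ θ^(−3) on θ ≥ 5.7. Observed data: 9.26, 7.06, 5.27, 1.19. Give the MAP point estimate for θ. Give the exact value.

θ̂_MAP = 9.26

The Uniform(0, θ) likelihood is θ^(−n) for θ ≥ max(xᵢ), zero otherwise. Here max(xᵢ) = 9.26.
Posterior ∝ θ^(−3) · θ^(−4) = θ^(−7) on θ ≥ max(5.7, 9.26) = 9.26.
This density is strictly decreasing in θ, so the posterior mode lies at the lower boundary of the support.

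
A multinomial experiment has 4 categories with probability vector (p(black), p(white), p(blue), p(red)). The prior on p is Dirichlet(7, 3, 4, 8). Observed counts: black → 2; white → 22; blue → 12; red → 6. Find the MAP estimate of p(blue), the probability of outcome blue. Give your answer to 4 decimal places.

MAP estimate of p(blue) = 0.2500

The posterior is Dirichlet(αᵢ + nᵢ) = Dirichlet(9, 25, 16, 14).
For a Dirichlet(a₁,…,a_K) with all aᵢ > 1, the mode has j-th component (aⱼ − 1)/(Σaᵢ − K).
Here Σaᵢ = 64 and K = 4, so p(blue) = (16 − 1)/(64 − 4) = 15/60 ≈ 0.2500.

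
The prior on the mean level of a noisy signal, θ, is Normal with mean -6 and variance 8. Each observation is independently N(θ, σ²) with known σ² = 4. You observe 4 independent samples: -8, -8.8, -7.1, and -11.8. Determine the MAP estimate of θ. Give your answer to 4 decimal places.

n = 4; x̄ = ((-8) + (-8.8) + (-7.1) + (-11.8))/4 = -35.7/4 = -8.925.
For a Normal prior and Normal likelihood with known variance, the posterior is Normal; its mode equals its mean, the precision-weighted average.
Prior precision 1/σ₀² = 1/8 = 0.125; data precision n/σ² = 4/4 = 1.
θ̂ = (0.125·(-6) + 1·(-8.925)) / (0.125 + 1) = (-9.675)/1.125 = -8.6000.

θ̂_MAP = -8.6000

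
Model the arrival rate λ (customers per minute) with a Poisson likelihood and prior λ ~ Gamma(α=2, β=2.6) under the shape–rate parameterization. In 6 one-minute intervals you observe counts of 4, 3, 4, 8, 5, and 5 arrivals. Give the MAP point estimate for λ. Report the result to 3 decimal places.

λ̂_MAP = 3.488

Σxᵢ = 4+3+4+8+5+5 = 29, with n = 6.
Posterior ∝ λe^(−2.6λ) · λ^29e^(−6λ) = λ^30e^(−8.6λ), i.e. Gamma(shape=31, rate=8.6).
The mode of a Gamma(a, b) with a ≥ 1 (shape–rate) is (a−1)/b = 30/8.6 ≈ 3.488.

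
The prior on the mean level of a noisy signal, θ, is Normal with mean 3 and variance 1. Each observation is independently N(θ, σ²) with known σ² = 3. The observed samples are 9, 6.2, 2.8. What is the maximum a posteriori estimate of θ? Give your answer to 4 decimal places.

θ̂_MAP = 4.5000

n = 3; x̄ = (9 + 6.2 + 2.8)/3 = 18/3 = 6.
For a Normal prior and Normal likelihood with known variance, the posterior is Normal; its mode equals its mean, the precision-weighted average.
Prior precision 1/σ₀² = 1/1 = 1; data precision n/σ² = 3/3 = 1.
θ̂ = (1·3 + 1·6) / (1 + 1) = 9/2 = 4.5000.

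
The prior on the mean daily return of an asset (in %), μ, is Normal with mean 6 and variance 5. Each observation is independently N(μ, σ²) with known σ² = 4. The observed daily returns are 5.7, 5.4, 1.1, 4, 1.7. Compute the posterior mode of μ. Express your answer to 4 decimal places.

n = 5; x̄ = (5.7 + 5.4 + 1.1 + 4 + 1.7)/5 = 17.9/5 = 3.58.
For a Normal prior and Normal likelihood with known variance, the posterior is Normal; its mode equals its mean, the precision-weighted average.
Prior precision 1/σ₀² = 1/5 = 0.2; data precision n/σ² = 5/4 = 1.25.
μ̂ = (0.2·6 + 1.25·3.58) / (0.2 + 1.25) = 5.675/1.45 = 227/58 ≈ 3.9138.

μ̂_MAP = 3.9138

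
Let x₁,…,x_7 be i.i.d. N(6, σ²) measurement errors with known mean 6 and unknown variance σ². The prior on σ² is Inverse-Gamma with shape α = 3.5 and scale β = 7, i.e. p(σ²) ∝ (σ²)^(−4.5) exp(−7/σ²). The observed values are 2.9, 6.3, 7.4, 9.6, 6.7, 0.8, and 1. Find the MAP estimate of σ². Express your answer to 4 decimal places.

Sum of squared deviations about the known mean: SS = (2.9−6)² + (6.3−6)² + (7.4−6)² + (9.6−6)² + (6.7−6)² + (0.8−6)² + (1−6)² = 77.15.
The Normal likelihood contributes (σ²)^(−n/2) exp(−SS/(2σ²)), so the posterior is Inverse-Gamma(α + n/2, β + SS/2) = Inverse-Gamma(7, 45.575).
The mode of Inverse-Gamma(a, b) is b/(a+1) = 45.575/8 ≈ 5.6969.

σ̂²_MAP = 5.6969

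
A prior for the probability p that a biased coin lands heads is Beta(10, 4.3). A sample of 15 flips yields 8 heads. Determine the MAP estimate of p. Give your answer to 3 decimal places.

Prior: Beta(10, 4.3).
Data: 8 successes in 15 trials. The binomial likelihood contributes p^8(1−p)^7, so the posterior is Beta(10+8, 4.3+7) = Beta(18, 11.3).
For Beta(a, b) with a, b > 1 the mode is (a−1)/(a+b−2) = 17/27.3 ≈ 0.623.

p̂_MAP = 0.623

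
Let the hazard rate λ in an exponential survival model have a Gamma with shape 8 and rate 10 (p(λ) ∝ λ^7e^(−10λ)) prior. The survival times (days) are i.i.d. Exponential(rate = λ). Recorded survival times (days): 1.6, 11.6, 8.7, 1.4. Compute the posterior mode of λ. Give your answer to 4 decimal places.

The Exponential(rate=λ) likelihood is ∝ λ^n e^(−λΣtᵢ). Here n = 4 and Σtᵢ = 1.6 + 11.6 + 8.7 + 1.4 = 23.3.
Posterior ∝ λ^7e^(−10λ) · λ^4e^(−23.3λ) = λ^11e^(−33.3λ), i.e. Gamma(12, 33.3).
Mode = (a−1)/b = 11/33.3 ≈ 0.3303.

λ̂_MAP = 0.3303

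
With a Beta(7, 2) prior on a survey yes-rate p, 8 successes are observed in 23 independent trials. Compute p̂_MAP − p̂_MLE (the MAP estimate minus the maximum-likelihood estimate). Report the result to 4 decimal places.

Posterior is Beta(15, 17); MAP = (15−1)/(32−2) = 14/30 ≈ 0.46667.
MLE ignores the prior: p̂_MLE = k/n = 8/23 ≈ 0.34783.
Difference = 14/30 − 8/23 = 41/345 ≈ 0.1188.

MAP − MLE = 0.1188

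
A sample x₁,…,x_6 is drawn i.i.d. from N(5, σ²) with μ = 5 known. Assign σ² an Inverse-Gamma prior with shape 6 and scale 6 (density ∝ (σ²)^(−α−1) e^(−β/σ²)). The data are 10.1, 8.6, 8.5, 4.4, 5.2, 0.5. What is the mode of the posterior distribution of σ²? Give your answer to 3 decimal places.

σ̂²_MAP = 4.194

Sum of squared deviations about the known mean: SS = (10.1−5)² + (8.6−5)² + (8.5−5)² + (4.4−5)² + (5.2−5)² + (0.5−5)² = 71.87.
The Normal likelihood contributes (σ²)^(−n/2) exp(−SS/(2σ²)), so the posterior is Inverse-Gamma(α + n/2, β + SS/2) = Inverse-Gamma(9, 41.935).
The mode of Inverse-Gamma(a, b) is b/(a+1) = 41.935/10 ≈ 4.194.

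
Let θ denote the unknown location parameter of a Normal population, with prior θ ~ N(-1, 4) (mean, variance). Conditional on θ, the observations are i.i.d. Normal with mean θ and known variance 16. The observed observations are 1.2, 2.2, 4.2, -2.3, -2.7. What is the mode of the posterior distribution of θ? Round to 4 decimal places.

θ̂_MAP = -0.1556

n = 5; x̄ = (1.2 + 2.2 + 4.2 + (-2.3) + (-2.7))/5 = 2.6/5 = 0.52.
For a Normal prior and Normal likelihood with known variance, the posterior is Normal; its mode equals its mean, the precision-weighted average.
Prior precision 1/σ₀² = 1/4 = 0.25; data precision n/σ² = 5/16 = 0.3125.
θ̂ = (0.25·(-1) + 0.3125·0.52) / (0.25 + 0.3125) = (-0.0875)/0.5625 = -7/45 ≈ -0.1556.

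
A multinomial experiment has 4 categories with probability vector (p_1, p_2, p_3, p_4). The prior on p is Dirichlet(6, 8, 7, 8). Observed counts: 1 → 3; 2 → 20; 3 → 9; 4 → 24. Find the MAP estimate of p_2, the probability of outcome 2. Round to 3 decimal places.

The posterior is Dirichlet(αᵢ + nᵢ) = Dirichlet(9, 28, 16, 32).
For a Dirichlet(a₁,…,a_K) with all aᵢ > 1, the mode has j-th component (aⱼ − 1)/(Σaᵢ − K).
Here Σaᵢ = 85 and K = 4, so p_2 = (28 − 1)/(85 − 4) = 27/81 ≈ 0.333.

MAP estimate: 0.333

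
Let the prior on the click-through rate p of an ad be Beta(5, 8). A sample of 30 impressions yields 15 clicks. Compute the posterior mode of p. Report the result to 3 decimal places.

Prior: Beta(5, 8).
Data: 15 successes in 30 trials. The binomial likelihood contributes p^15(1−p)^15, so the posterior is Beta(5+15, 8+15) = Beta(20, 23).
For Beta(a, b) with a, b > 1 the mode is (a−1)/(a+b−2) = 19/41 ≈ 0.463.

p̂_MAP = 0.463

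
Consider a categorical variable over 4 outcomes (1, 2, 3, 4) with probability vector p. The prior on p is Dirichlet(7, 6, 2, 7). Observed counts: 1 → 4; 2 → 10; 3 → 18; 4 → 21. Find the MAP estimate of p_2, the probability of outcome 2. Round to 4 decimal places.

The posterior is Dirichlet(αᵢ + nᵢ) = Dirichlet(11, 16, 20, 28).
For a Dirichlet(a₁,…,a_K) with all aᵢ > 1, the mode has j-th component (aⱼ − 1)/(Σaᵢ − K).
Here Σaᵢ = 75 and K = 4, so p_2 = (16 − 1)/(75 − 4) = 15/71 ≈ 0.2113.

MAP estimate: 0.2113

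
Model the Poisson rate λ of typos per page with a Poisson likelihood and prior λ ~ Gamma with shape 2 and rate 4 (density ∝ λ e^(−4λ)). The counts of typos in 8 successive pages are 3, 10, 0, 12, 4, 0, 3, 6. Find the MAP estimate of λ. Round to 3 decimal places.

λ̂_MAP = 3.250

Σxᵢ = 3+10+0+12+4+0+3+6 = 38, with n = 8.
Posterior ∝ λe^(−4λ) · λ^38e^(−8λ) = λ^39e^(−12λ), i.e. Gamma(shape=40, rate=12).
The mode of a Gamma(a, b) with a ≥ 1 (shape–rate) is (a−1)/b = 39/12 ≈ 3.250.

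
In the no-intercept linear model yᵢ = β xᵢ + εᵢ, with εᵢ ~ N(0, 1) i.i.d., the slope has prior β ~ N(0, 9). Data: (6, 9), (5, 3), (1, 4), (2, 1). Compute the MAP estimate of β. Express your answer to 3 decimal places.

β̂_MAP = 1.134

log p(β | y) = −Σ(yᵢ − βxᵢ)²/(2·1) − β²/(2·9) + const.
Setting the derivative to zero: Σxᵢ(yᵢ − βxᵢ)/1 − β/9 = 0, so β = Σxᵢyᵢ / (Σxᵢ² + σ²/τ²).
Σxᵢyᵢ = 6·9 + 5·3 + 1·4 + 2·1 = 75; Σxᵢ² = 66; σ²/τ² = 1/9.
β̂_MAP = 75 / (66 + 1/9) = 75/(595/9) = 135/119 ≈ 1.134.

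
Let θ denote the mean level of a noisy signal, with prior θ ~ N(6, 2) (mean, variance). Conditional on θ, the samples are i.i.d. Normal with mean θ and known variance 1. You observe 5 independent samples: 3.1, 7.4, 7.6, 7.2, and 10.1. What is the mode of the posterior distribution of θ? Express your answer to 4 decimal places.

n = 5; x̄ = (3.1 + 7.4 + 7.6 + 7.2 + 10.1)/5 = 35.4/5 = 7.08.
For a Normal prior and Normal likelihood with known variance, the posterior is Normal; its mode equals its mean, the precision-weighted average.
Prior precision 1/σ₀² = 1/2 = 0.5; data precision n/σ² = 5/1 = 5.
θ̂ = (0.5·6 + 5·7.08) / (0.5 + 5) = 38.4/5.5 = 384/55 ≈ 6.9818.

θ̂_MAP = 6.9818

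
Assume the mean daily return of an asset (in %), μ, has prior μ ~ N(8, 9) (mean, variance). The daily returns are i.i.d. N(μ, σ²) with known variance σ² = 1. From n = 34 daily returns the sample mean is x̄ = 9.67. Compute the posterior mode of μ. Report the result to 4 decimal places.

n = 34, x̄ = 9.67.
For a Normal prior and Normal likelihood with known variance, the posterior is Normal; its mode equals its mean, the precision-weighted average.
Prior precision 1/σ₀² = 1/9; data precision n/σ² = 34/1 = 34.
μ̂ = ((1/9)·8 + 34·9.67) / (1/9 + 34) = (148351/450)/(307/9) = 148351/15350 ≈ 9.6646.

μ̂_MAP = 9.6646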